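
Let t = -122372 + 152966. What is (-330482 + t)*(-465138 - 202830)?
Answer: 200315587584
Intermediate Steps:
t = 30594
(-330482 + t)*(-465138 - 202830) = (-330482 + 30594)*(-465138 - 202830) = -299888*(-667968) = 200315587584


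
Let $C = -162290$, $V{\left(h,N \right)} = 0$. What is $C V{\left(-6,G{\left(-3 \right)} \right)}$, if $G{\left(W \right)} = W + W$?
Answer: $0$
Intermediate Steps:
$G{\left(W \right)} = 2 W$
$C V{\left(-6,G{\left(-3 \right)} \right)} = \left(-162290\right) 0 = 0$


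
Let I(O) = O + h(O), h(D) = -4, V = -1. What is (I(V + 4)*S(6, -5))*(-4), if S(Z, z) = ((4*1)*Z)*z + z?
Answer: -500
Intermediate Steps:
S(Z, z) = z + 4*Z*z (S(Z, z) = (4*Z)*z + z = 4*Z*z + z = z + 4*Z*z)
I(O) = -4 + O (I(O) = O - 4 = -4 + O)
(I(V + 4)*S(6, -5))*(-4) = ((-4 + (-1 + 4))*(-5*(1 + 4*6)))*(-4) = ((-4 + 3)*(-5*(1 + 24)))*(-4) = -(-5)*25*(-4) = -1*(-125)*(-4) = 125*(-4) = -500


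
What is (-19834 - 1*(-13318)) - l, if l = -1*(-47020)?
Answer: -53536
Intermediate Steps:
l = 47020
(-19834 - 1*(-13318)) - l = (-19834 - 1*(-13318)) - 1*47020 = (-19834 + 13318) - 47020 = -6516 - 47020 = -53536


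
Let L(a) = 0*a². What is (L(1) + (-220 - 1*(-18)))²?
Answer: 40804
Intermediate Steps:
L(a) = 0
(L(1) + (-220 - 1*(-18)))² = (0 + (-220 - 1*(-18)))² = (0 + (-220 + 18))² = (0 - 202)² = (-202)² = 40804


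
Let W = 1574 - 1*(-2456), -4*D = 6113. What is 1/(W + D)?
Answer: 4/10007 ≈ 0.00039972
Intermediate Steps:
D = -6113/4 (D = -1/4*6113 = -6113/4 ≈ -1528.3)
W = 4030 (W = 1574 + 2456 = 4030)
1/(W + D) = 1/(4030 - 6113/4) = 1/(10007/4) = 4/10007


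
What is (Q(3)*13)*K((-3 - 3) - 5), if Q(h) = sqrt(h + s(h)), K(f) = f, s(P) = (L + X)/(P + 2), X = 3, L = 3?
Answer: -143*sqrt(105)/5 ≈ -293.06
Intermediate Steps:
s(P) = 6/(2 + P) (s(P) = (3 + 3)/(P + 2) = 6/(2 + P))
Q(h) = sqrt(h + 6/(2 + h))
(Q(3)*13)*K((-3 - 3) - 5) = (sqrt((6 + 3*(2 + 3))/(2 + 3))*13)*((-3 - 3) - 5) = (sqrt((6 + 3*5)/5)*13)*(-6 - 5) = (sqrt((6 + 15)/5)*13)*(-11) = (sqrt((1/5)*21)*13)*(-11) = (sqrt(21/5)*13)*(-11) = ((sqrt(105)/5)*13)*(-11) = (13*sqrt(105)/5)*(-11) = -143*sqrt(105)/5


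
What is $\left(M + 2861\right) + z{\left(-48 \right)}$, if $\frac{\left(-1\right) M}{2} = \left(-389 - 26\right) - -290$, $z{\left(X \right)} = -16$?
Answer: $3095$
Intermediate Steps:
$M = 250$ ($M = - 2 \left(\left(-389 - 26\right) - -290\right) = - 2 \left(\left(-389 - 26\right) + 290\right) = - 2 \left(-415 + 290\right) = \left(-2\right) \left(-125\right) = 250$)
$\left(M + 2861\right) + z{\left(-48 \right)} = \left(250 + 2861\right) - 16 = 3111 - 16 = 3095$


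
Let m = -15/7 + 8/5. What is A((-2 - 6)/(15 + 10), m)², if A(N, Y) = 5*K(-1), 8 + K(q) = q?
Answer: 2025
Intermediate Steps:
K(q) = -8 + q
m = -19/35 (m = -15*⅐ + 8*(⅕) = -15/7 + 8/5 = -19/35 ≈ -0.54286)
A(N, Y) = -45 (A(N, Y) = 5*(-8 - 1) = 5*(-9) = -45)
A((-2 - 6)/(15 + 10), m)² = (-45)² = 2025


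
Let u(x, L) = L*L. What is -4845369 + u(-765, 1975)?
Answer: -944744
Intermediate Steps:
u(x, L) = L**2
-4845369 + u(-765, 1975) = -4845369 + 1975**2 = -4845369 + 3900625 = -944744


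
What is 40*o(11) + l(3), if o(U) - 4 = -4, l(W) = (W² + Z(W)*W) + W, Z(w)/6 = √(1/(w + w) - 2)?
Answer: 12 + 3*I*√66 ≈ 12.0 + 24.372*I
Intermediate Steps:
Z(w) = 6*√(-2 + 1/(2*w)) (Z(w) = 6*√(1/(w + w) - 2) = 6*√(1/(2*w) - 2) = 6*√(-2 + 1/(2*w)))
l(W) = W + W² + 3*W*√(-8 + 2/W) (l(W) = (W² + (3*√(-8 + 2/W))*W) + W = (W² + 3*W*√(-8 + 2/W)) + W = W + W² + 3*W*√(-8 + 2/W))
o(U) = 0 (o(U) = 4 - 4 = 0)
40*o(11) + l(3) = 40*0 + 3*(1 + 3 + 3*√2*√((1 - 4*3)/3)) = 0 + 3*(1 + 3 + 3*√2*√((1 - 12)/3)) = 0 + 3*(1 + 3 + 3*√2*√((⅓)*(-11))) = 0 + 3*(1 + 3 + 3*√2*√(-11/3)) = 0 + 3*(1 + 3 + 3*√2*(I*√33/3)) = 0 + 3*(1 + 3 + I*√66) = 0 + 3*(4 + I*√66) = 0 + (12 + 3*I*√66) = 12 + 3*I*√66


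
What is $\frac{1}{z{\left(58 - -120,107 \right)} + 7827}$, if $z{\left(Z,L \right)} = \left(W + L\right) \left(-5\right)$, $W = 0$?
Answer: $\frac{1}{7292} \approx 0.00013714$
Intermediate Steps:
$z{\left(Z,L \right)} = - 5 L$ ($z{\left(Z,L \right)} = \left(0 + L\right) \left(-5\right) = L \left(-5\right) = - 5 L$)
$\frac{1}{z{\left(58 - -120,107 \right)} + 7827} = \frac{1}{\left(-5\right) 107 + 7827} = \frac{1}{-535 + 7827} = \frac{1}{7292}$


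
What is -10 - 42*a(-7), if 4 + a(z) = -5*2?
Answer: 578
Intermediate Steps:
a(z) = -14 (a(z) = -4 - 5*2 = -4 - 10 = -14)
-10 - 42*a(-7) = -10 - 42*(-14) = -10 + 588 = 578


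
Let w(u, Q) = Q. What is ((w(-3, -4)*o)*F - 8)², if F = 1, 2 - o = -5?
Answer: 1296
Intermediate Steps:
o = 7 (o = 2 - 1*(-5) = 2 + 5 = 7)
((w(-3, -4)*o)*F - 8)² = (-4*7*1 - 8)² = (-28*1 - 8)² = (-28 - 8)² = (-36)² = 1296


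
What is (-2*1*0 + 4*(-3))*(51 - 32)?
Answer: -228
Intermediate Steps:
(-2*1*0 + 4*(-3))*(51 - 32) = (-2*0 - 12)*19 = (0 - 12)*19 = -12*19 = -228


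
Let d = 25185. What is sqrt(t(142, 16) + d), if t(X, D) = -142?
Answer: sqrt(25043) ≈ 158.25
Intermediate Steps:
sqrt(t(142, 16) + d) = sqrt(-142 + 25185) = sqrt(25043)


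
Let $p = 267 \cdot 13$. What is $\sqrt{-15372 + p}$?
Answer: $i \sqrt{11901} \approx 109.09 i$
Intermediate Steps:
$p = 3471$
$\sqrt{-15372 + p} = \sqrt{-15372 + 3471} = \sqrt{-11901} = i \sqrt{11901}$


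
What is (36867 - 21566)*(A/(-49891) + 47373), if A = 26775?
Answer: 36163294849968/49891 ≈ 7.2485e+8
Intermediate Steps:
(36867 - 21566)*(A/(-49891) + 47373) = (36867 - 21566)*(26775/(-49891) + 47373) = 15301*(26775*(-1/49891) + 47373) = 15301*(-26775/49891 + 47373) = 15301*(2363459568/49891) = 36163294849968/49891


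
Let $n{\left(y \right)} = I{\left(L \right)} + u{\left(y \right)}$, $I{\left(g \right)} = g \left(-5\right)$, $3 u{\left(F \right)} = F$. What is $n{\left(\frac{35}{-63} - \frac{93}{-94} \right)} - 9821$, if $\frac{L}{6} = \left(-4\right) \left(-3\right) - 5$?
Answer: $- \frac{25458311}{2538} \approx -10031.0$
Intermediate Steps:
$u{\left(F \right)} = \frac{F}{3}$
$L = 42$ ($L = 6 \left(\left(-4\right) \left(-3\right) - 5\right) = 6 \left(12 - 5\right) = 6 \cdot 7 = 42$)
$I{\left(g \right)} = - 5 g$
$n{\left(y \right)} = -210 + \frac{y}{3}$ ($n{\left(y \right)} = \left(-5\right) 42 + \frac{y}{3} = -210 + \frac{y}{3}$)
$n{\left(\frac{35}{-63} - \frac{93}{-94} \right)} - 9821 = \left(-210 + \frac{\frac{35}{-63} - \frac{93}{-94}}{3}\right) - 9821 = \left(-210 + \frac{35 \left(- \frac{1}{63}\right) - - \frac{93}{94}}{3}\right) - 9821 = \left(-210 + \frac{- \frac{5}{9} + \frac{93}{94}}{3}\right) - 9821 = \left(-210 + \frac{1}{3} \cdot \frac{367}{846}\right) - 9821 = \left(-210 + \frac{367}{2538}\right) - 9821 = - \frac{532613}{2538} - 9821 = - \frac{25458311}{2538}$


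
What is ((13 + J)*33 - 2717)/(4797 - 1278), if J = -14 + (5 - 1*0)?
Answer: -2585/3519 ≈ -0.73458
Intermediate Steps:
J = -9 (J = -14 + (5 + 0) = -14 + 5 = -9)
((13 + J)*33 - 2717)/(4797 - 1278) = ((13 - 9)*33 - 2717)/(4797 - 1278) = (4*33 - 2717)/3519 = (132 - 2717)*(1/3519) = -2585*1/3519 = -2585/3519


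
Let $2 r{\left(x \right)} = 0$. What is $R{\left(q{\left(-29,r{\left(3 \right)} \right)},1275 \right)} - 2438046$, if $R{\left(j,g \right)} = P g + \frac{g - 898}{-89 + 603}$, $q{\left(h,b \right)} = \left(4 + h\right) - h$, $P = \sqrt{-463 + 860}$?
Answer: $- \frac{1253155267}{514} + 1275 \sqrt{397} \approx -2.4126 \cdot 10^{6}$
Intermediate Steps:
$r{\left(x \right)} = 0$ ($r{\left(x \right)} = \frac{1}{2} \cdot 0 = 0$)
$P = \sqrt{397} \approx 19.925$
$q{\left(h,b \right)} = 4$
$R{\left(j,g \right)} = - \frac{449}{257} + \frac{g}{514} + g \sqrt{397}$ ($R{\left(j,g \right)} = \sqrt{397} g + \frac{g - 898}{-89 + 603} = g \sqrt{397} + \frac{-898 + g}{514} = g \sqrt{397} + \left(-898 + g\right) \frac{1}{514} = g \sqrt{397} + \left(- \frac{449}{257} + \frac{g}{514}\right) = - \frac{449}{257} + \frac{g}{514} + g \sqrt{397}$)
$R{\left(q{\left(-29,r{\left(3 \right)} \right)},1275 \right)} - 2438046 = \left(- \frac{449}{257} + \frac{1}{514} \cdot 1275 + 1275 \sqrt{397}\right) - 2438046 = \left(- \frac{449}{257} + \frac{1275}{514} + 1275 \sqrt{397}\right) - 2438046 = \left(\frac{377}{514} + 1275 \sqrt{397}\right) - 2438046 = - \frac{1253155267}{514} + 1275 \sqrt{397}$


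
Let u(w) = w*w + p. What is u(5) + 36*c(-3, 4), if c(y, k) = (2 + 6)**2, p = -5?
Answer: 2324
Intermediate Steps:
u(w) = -5 + w**2 (u(w) = w*w - 5 = w**2 - 5 = -5 + w**2)
c(y, k) = 64 (c(y, k) = 8**2 = 64)
u(5) + 36*c(-3, 4) = (-5 + 5**2) + 36*64 = (-5 + 25) + 2304 = 20 + 2304 = 2324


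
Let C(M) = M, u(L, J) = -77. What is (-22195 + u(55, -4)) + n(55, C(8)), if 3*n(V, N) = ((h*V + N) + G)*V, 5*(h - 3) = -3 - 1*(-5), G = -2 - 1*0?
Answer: -56201/3 ≈ -18734.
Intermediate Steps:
G = -2 (G = -2 + 0 = -2)
h = 17/5 (h = 3 + (-3 - 1*(-5))/5 = 3 + (-3 + 5)/5 = 3 + (⅕)*2 = 3 + ⅖ = 17/5 ≈ 3.4000)
n(V, N) = V*(-2 + N + 17*V/5)/3 (n(V, N) = (((17*V/5 + N) - 2)*V)/3 = (((N + 17*V/5) - 2)*V)/3 = ((-2 + N + 17*V/5)*V)/3 = (V*(-2 + N + 17*V/5))/3 = V*(-2 + N + 17*V/5)/3)
(-22195 + u(55, -4)) + n(55, C(8)) = (-22195 - 77) + (1/15)*55*(-10 + 5*8 + 17*55) = -22272 + (1/15)*55*(-10 + 40 + 935) = -22272 + (1/15)*55*965 = -22272 + 10615/3 = -56201/3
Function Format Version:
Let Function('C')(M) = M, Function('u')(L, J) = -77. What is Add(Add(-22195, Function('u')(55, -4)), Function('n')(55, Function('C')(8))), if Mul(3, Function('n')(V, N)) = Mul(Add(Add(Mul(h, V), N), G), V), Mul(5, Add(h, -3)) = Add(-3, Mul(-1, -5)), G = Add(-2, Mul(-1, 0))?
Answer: Rational(-56201, 3) ≈ -18734.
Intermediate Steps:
G = -2 (G = Add(-2, 0) = -2)
h = Rational(17, 5) (h = Add(3, Mul(Rational(1, 5), Add(-3, Mul(-1, -5)))) = Add(3, Mul(Rational(1, 5), Add(-3, 5))) = Add(3, Mul(Rational(1, 5), 2)) = Add(3, Rational(2, 5)) = Rational(17, 5) ≈ 3.4000)
Function('n')(V, N) = Mul(Rational(1, 3), V, Add(-2, N, Mul(Rational(17, 5), V))) (Function('n')(V, N) = Mul(Rational(1, 3), Mul(Add(Add(Mul(Rational(17, 5), V), N), -2), V)) = Mul(Rational(1, 3), Mul(Add(Add(N, Mul(Rational(17, 5), V)), -2), V)) = Mul(Rational(1, 3), Mul(Add(-2, N, Mul(Rational(17, 5), V)), V)) = Mul(Rational(1, 3), Mul(V, Add(-2, N, Mul(Rational(17, 5), V)))) = Mul(Rational(1, 3), V, Add(-2, N, Mul(Rational(17, 5), V))))
Add(Add(-22195, Function('u')(55, -4)), Function('n')(55, Function('C')(8))) = Add(Add(-22195, -77), Mul(Rational(1, 15), 55, Add(-10, Mul(5, 8), Mul(17, 55)))) = Add(-22272, Mul(Rational(1, 15), 55, Add(-10, 40, 935))) = Add(-22272, Mul(Rational(1, 15), 55, 965)) = Add(-22272, Rational(10615, 3)) = Rational(-56201, 3)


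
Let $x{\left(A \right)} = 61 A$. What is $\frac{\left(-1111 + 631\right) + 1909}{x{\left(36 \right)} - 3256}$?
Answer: $- \frac{1429}{1060} \approx -1.3481$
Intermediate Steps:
$\frac{\left(-1111 + 631\right) + 1909}{x{\left(36 \right)} - 3256} = \frac{\left(-1111 + 631\right) + 1909}{61 \cdot 36 - 3256} = \frac{-480 + 1909}{2196 - 3256} = \frac{1429}{-1060} = 1429 \left(- \frac{1}{1060}\right) = - \frac{1429}{1060}$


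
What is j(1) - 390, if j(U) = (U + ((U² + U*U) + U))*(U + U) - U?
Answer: -383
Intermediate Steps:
j(U) = -U + 2*U*(2*U + 2*U²) (j(U) = (U + ((U² + U²) + U))*(2*U) - U = (U + (2*U² + U))*(2*U) - U = (U + (U + 2*U²))*(2*U) - U = (2*U + 2*U²)*(2*U) - U = 2*U*(2*U + 2*U²) - U = -U + 2*U*(2*U + 2*U²))
j(1) - 390 = 1*(-1 + 4*1 + 4*1²) - 390 = 1*(-1 + 4 + 4*1) - 390 = 1*(-1 + 4 + 4) - 390 = 1*7 - 390 = 7 - 390 = -383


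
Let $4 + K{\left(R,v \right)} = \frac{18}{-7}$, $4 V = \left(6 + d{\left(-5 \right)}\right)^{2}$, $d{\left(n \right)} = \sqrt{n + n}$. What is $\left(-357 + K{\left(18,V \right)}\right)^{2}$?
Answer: $\frac{6477025}{49} \approx 1.3218 \cdot 10^{5}$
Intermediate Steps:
$d{\left(n \right)} = \sqrt{2} \sqrt{n}$ ($d{\left(n \right)} = \sqrt{2 n} = \sqrt{2} \sqrt{n}$)
$V = \frac{\left(6 + i \sqrt{10}\right)^{2}}{4}$ ($V = \frac{\left(6 + \sqrt{2} \sqrt{-5}\right)^{2}}{4} = \frac{\left(6 + \sqrt{2} i \sqrt{5}\right)^{2}}{4} = \frac{\left(6 + i \sqrt{10}\right)^{2}}{4} \approx 6.5 + 9.4868 i$)
$K{\left(R,v \right)} = - \frac{46}{7}$ ($K{\left(R,v \right)} = -4 + \frac{18}{-7} = -4 + 18 \left(- \frac{1}{7}\right) = -4 - \frac{18}{7} = - \frac{46}{7}$)
$\left(-357 + K{\left(18,V \right)}\right)^{2} = \left(-357 - \frac{46}{7}\right)^{2} = \left(- \frac{2545}{7}\right)^{2} = \frac{6477025}{49}$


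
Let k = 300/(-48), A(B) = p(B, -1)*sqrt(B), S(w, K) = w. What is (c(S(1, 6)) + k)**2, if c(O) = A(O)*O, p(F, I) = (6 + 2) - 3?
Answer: 25/16 ≈ 1.5625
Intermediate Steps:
p(F, I) = 5 (p(F, I) = 8 - 3 = 5)
A(B) = 5*sqrt(B)
c(O) = 5*O**(3/2) (c(O) = (5*sqrt(O))*O = 5*O**(3/2))
k = -25/4 (k = 300*(-1/48) = -25/4 ≈ -6.2500)
(c(S(1, 6)) + k)**2 = (5*1**(3/2) - 25/4)**2 = (5*1 - 25/4)**2 = (5 - 25/4)**2 = (-5/4)**2 = 25/16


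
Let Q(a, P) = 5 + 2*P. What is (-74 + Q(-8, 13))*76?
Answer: -3268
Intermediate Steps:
(-74 + Q(-8, 13))*76 = (-74 + (5 + 2*13))*76 = (-74 + (5 + 26))*76 = (-74 + 31)*76 = -43*76 = -3268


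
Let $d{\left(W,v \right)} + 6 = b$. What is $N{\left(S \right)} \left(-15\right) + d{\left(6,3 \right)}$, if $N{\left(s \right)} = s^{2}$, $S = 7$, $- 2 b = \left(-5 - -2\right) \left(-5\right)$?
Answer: $- \frac{1497}{2} \approx -748.5$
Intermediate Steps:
$b = - \frac{15}{2}$ ($b = - \frac{\left(-5 - -2\right) \left(-5\right)}{2} = - \frac{\left(-5 + 2\right) \left(-5\right)}{2} = - \frac{\left(-3\right) \left(-5\right)}{2} = \left(- \frac{1}{2}\right) 15 = - \frac{15}{2} \approx -7.5$)
$d{\left(W,v \right)} = - \frac{27}{2}$ ($d{\left(W,v \right)} = -6 - \frac{15}{2} = - \frac{27}{2}$)
$N{\left(S \right)} \left(-15\right) + d{\left(6,3 \right)} = 7^{2} \left(-15\right) - \frac{27}{2} = 49 \left(-15\right) - \frac{27}{2} = -735 - \frac{27}{2} = - \frac{1497}{2}$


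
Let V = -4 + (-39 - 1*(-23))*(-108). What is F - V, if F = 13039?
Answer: 11315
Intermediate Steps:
V = 1724 (V = -4 + (-39 + 23)*(-108) = -4 - 16*(-108) = -4 + 1728 = 1724)
F - V = 13039 - 1*1724 = 13039 - 1724 = 11315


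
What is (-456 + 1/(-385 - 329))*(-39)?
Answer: 4232605/238 ≈ 17784.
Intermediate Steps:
(-456 + 1/(-385 - 329))*(-39) = (-456 + 1/(-714))*(-39) = (-456 - 1/714)*(-39) = -325585/714*(-39) = 4232605/238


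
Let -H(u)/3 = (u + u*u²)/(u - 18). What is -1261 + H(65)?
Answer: -883337/47 ≈ -18794.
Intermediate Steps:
H(u) = -3*(u + u³)/(-18 + u) (H(u) = -3*(u + u*u²)/(u - 18) = -3*(u + u³)/(-18 + u))
-1261 + H(65) = -1261 - 3*65*(1 + 65²)/(-18 + 65) = -1261 - 3*65*(1 + 4225)/47 = -1261 - 3*65*1/47*4226 = -1261 - 824070/47 = -883337/47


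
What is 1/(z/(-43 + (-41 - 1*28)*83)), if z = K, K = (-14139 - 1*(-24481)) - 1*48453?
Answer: 5770/38111 ≈ 0.15140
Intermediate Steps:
K = -38111 (K = (-14139 + 24481) - 48453 = 10342 - 48453 = -38111)
z = -38111
1/(z/(-43 + (-41 - 1*28)*83)) = 1/(-38111/(-43 + (-41 - 1*28)*83)) = 1/(-38111/(-43 + (-41 - 28)*83)) = 1/(-38111/(-43 - 69*83)) = 1/(-38111/(-43 - 5727)) = 1/(-38111/(-5770)) = 1/(-38111*(-1/5770)) = 1/(38111/5770) = 5770/38111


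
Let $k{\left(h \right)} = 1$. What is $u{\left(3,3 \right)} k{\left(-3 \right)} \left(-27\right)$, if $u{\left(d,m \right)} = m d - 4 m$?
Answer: $81$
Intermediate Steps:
$u{\left(d,m \right)} = - 4 m + d m$ ($u{\left(d,m \right)} = d m - 4 m = - 4 m + d m$)
$u{\left(3,3 \right)} k{\left(-3 \right)} \left(-27\right) = 3 \left(-4 + 3\right) 1 \left(-27\right) = 3 \left(-1\right) 1 \left(-27\right) = \left(-3\right) 1 \left(-27\right) = \left(-3\right) \left(-27\right) = 81$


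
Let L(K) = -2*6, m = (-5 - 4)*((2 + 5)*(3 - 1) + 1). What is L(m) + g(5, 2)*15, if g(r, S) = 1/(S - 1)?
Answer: 3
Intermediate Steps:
g(r, S) = 1/(-1 + S)
m = -135 (m = -9*(7*2 + 1) = -9*(14 + 1) = -9*15 = -135)
L(K) = -12
L(m) + g(5, 2)*15 = -12 + 15/(-1 + 2) = -12 + 15/1 = -12 + 1*15 = -12 + 15 = 3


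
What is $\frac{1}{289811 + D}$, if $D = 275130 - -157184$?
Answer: $\frac{1}{722125} \approx 1.3848 \cdot 10^{-6}$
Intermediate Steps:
$D = 432314$ ($D = 275130 + 157184 = 432314$)
$\frac{1}{289811 + D} = \frac{1}{289811 + 432314} = \frac{1}{722125}$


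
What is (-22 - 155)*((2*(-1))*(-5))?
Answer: -1770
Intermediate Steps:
(-22 - 155)*((2*(-1))*(-5)) = -(-354)*(-5) = -177*10 = -1770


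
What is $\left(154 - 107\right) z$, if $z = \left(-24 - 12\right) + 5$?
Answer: $-1457$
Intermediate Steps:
$z = -31$ ($z = -36 + 5 = -31$)
$\left(154 - 107\right) z = \left(154 - 107\right) \left(-31\right) = 47 \left(-31\right) = -1457$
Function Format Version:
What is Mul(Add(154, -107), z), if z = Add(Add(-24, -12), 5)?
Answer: -1457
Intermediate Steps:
z = -31 (z = Add(-36, 5) = -31)
Mul(Add(154, -107), z) = Mul(Add(154, -107), -31) = Mul(47, -31) = -1457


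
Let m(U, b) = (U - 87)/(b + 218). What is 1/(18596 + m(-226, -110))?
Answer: 108/2008055 ≈ 5.3783e-5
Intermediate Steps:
m(U, b) = (-87 + U)/(218 + b)
1/(18596 + m(-226, -110)) = 1/(18596 + (-87 - 226)/(218 - 110)) = 1/(18596 - 313/108) = 1/(2008055/108) = 108/2008055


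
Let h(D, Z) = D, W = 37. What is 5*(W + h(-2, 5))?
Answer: 175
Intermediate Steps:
5*(W + h(-2, 5)) = 5*(37 - 2) = 5*35 = 175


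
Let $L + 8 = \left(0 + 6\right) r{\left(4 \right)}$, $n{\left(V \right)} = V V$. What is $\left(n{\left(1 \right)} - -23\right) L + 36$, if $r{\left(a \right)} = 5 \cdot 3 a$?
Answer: $8484$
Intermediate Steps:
$r{\left(a \right)} = 15 a$
$n{\left(V \right)} = V^{2}$
$L = 352$ ($L = -8 + \left(0 + 6\right) 15 \cdot 4 = -8 + 6 \cdot 60 = -8 + 360 = 352$)
$\left(n{\left(1 \right)} - -23\right) L + 36 = \left(1^{2} - -23\right) 352 + 36 = \left(1 + 23\right) 352 + 36 = 24 \cdot 352 + 36 = 8448 + 36 = 8484$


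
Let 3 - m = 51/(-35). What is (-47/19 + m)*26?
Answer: 34294/665 ≈ 51.570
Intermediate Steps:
m = 156/35 (m = 3 - 51/(-35) = 3 - 51*(-1)/35 = 3 - 1*(-51/35) = 3 + 51/35 = 156/35 ≈ 4.4571)
(-47/19 + m)*26 = (-47/19 + 156/35)*26 = (1319/665)*26 = 34294/665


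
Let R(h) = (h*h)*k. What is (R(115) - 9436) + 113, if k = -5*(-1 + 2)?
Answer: -75448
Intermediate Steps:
k = -5 (k = -5*1 = -5)
R(h) = -5*h**2 (R(h) = (h*h)*(-5) = h**2*(-5) = -5*h**2)
(R(115) - 9436) + 113 = (-5*115**2 - 9436) + 113 = (-5*13225 - 9436) + 113 = (-66125 - 9436) + 113 = -75561 + 113 = -75448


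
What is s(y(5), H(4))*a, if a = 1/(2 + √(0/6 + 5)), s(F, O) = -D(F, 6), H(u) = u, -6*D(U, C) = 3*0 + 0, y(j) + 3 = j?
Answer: 0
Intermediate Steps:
y(j) = -3 + j
D(U, C) = 0 (D(U, C) = -(3*0 + 0)/6 = -(0 + 0)/6 = -⅙*0 = 0)
s(F, O) = 0 (s(F, O) = -1*0 = 0)
a = 1/(2 + √5) (a = 1/(2 + √(0*(⅙) + 5)) = 1/(2 + √(0 + 5)) = 1/(2 + √5) ≈ 0.23607)
s(y(5), H(4))*a = 0*(-2 + √5) = 0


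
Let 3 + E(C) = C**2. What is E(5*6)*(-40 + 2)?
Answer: -34086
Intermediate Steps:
E(C) = -3 + C**2
E(5*6)*(-40 + 2) = (-3 + (5*6)**2)*(-40 + 2) = (-3 + 30**2)*(-38) = (-3 + 900)*(-38) = 897*(-38) = -34086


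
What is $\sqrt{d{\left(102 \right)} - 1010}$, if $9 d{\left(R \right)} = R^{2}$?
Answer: $\sqrt{146} \approx 12.083$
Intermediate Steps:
$d{\left(R \right)} = \frac{R^{2}}{9}$
$\sqrt{d{\left(102 \right)} - 1010} = \sqrt{\frac{102^{2}}{9} - 1010} = \sqrt{\frac{1}{9} \cdot 10404 - 1010} = \sqrt{1156 - 1010} = \sqrt{146}$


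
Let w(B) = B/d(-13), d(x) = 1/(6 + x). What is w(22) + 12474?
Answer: 12320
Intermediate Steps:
w(B) = -7*B (w(B) = B/(1/(6 - 13)) = B/(1/(-7)) = B/(-⅐) = B*(-7) = -7*B)
w(22) + 12474 = -7*22 + 12474 = -154 + 12474 = 12320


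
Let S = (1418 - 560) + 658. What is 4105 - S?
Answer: 2589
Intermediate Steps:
S = 1516 (S = 858 + 658 = 1516)
4105 - S = 4105 - 1*1516 = 4105 - 1516 = 2589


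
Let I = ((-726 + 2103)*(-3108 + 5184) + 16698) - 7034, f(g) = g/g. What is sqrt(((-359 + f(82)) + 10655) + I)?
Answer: sqrt(2878613) ≈ 1696.6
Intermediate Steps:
f(g) = 1
I = 2868316 (I = (1377*2076 + 16698) - 7034 = (2858652 + 16698) - 7034 = 2875350 - 7034 = 2868316)
sqrt(((-359 + f(82)) + 10655) + I) = sqrt(((-359 + 1) + 10655) + 2868316) = sqrt((-358 + 10655) + 2868316) = sqrt(10297 + 2868316) = sqrt(2878613)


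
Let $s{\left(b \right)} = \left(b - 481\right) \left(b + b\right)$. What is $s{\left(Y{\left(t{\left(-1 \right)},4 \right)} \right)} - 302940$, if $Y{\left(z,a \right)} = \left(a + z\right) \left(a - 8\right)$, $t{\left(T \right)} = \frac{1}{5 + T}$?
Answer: $-286008$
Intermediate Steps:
$Y{\left(z,a \right)} = \left(-8 + a\right) \left(a + z\right)$ ($Y{\left(z,a \right)} = \left(a + z\right) \left(-8 + a\right) = \left(-8 + a\right) \left(a + z\right)$)
$s{\left(b \right)} = 2 b \left(-481 + b\right)$ ($s{\left(b \right)} = \left(-481 + b\right) 2 b = 2 b \left(-481 + b\right)$)
$s{\left(Y{\left(t{\left(-1 \right)},4 \right)} \right)} - 302940 = 2 \left(4^{2} - 32 - \frac{8}{5 - 1} + \frac{4}{5 - 1}\right) \left(-481 + \left(4^{2} - 32 - \frac{8}{5 - 1} + \frac{4}{5 - 1}\right)\right) - 302940 = 2 \left(16 - 32 - \frac{8}{4} + \frac{4}{4}\right) \left(-481 + \left(16 - 32 - \frac{8}{4} + \frac{4}{4}\right)\right) - 302940 = 2 \left(16 - 32 - 2 + 4 \cdot \frac{1}{4}\right) \left(-481 + \left(16 - 32 - 2 + 4 \cdot \frac{1}{4}\right)\right) - 302940 = 2 \left(16 - 32 - 2 + 1\right) \left(-481 + \left(16 - 32 - 2 + 1\right)\right) - 302940 = 2 \left(-17\right) \left(-481 - 17\right) - 302940 = 2 \left(-17\right) \left(-498\right) - 302940 = 16932 - 302940 = -286008$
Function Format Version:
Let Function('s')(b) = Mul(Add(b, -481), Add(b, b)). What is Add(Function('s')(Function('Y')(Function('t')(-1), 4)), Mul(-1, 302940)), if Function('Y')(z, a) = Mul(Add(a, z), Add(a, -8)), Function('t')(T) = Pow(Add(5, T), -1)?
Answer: -286008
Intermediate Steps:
Function('Y')(z, a) = Mul(Add(-8, a), Add(a, z)) (Function('Y')(z, a) = Mul(Add(a, z), Add(-8, a)) = Mul(Add(-8, a), Add(a, z)))
Function('s')(b) = Mul(2, b, Add(-481, b)) (Function('s')(b) = Mul(Add(-481, b), Mul(2, b)) = Mul(2, b, Add(-481, b)))
Add(Function('s')(Function('Y')(Function('t')(-1), 4)), Mul(-1, 302940)) = Add(Mul(2, Add(Pow(4, 2), Mul(-8, 4), Mul(-8, Pow(Add(5, -1), -1)), Mul(4, Pow(Add(5, -1), -1))), Add(-481, Add(Pow(4, 2), Mul(-8, 4), Mul(-8, Pow(Add(5, -1), -1)), Mul(4, Pow(Add(5, -1), -1))))), Mul(-1, 302940)) = Add(Mul(2, Add(16, -32, Mul(-8, Pow(4, -1)), Mul(4, Pow(4, -1))), Add(-481, Add(16, -32, Mul(-8, Pow(4, -1)), Mul(4, Pow(4, -1))))), -302940) = Add(Mul(2, Add(16, -32, Mul(-8, Rational(1, 4)), Mul(4, Rational(1, 4))), Add(-481, Add(16, -32, Mul(-8, Rational(1, 4)), Mul(4, Rational(1, 4))))), -302940) = Add(Mul(2, Add(16, -32, -2, 1), Add(-481, Add(16, -32, -2, 1))), -302940) = Add(Mul(2, -17, Add(-481, -17)), -302940) = Add(Mul(2, -17, -498), -302940) = Add(16932, -302940) = -286008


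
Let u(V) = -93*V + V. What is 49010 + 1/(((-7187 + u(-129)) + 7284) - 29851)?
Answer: 876592859/17886 ≈ 49010.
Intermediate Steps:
u(V) = -92*V
49010 + 1/(((-7187 + u(-129)) + 7284) - 29851) = 49010 + 1/(((-7187 - 92*(-129)) + 7284) - 29851) = 49010 + 1/(((-7187 + 11868) + 7284) - 29851) = 49010 + 1/((4681 + 7284) - 29851) = 49010 + 1/(11965 - 29851) = 49010 + 1/(-17886) = 49010 - 1/17886 = 876592859/17886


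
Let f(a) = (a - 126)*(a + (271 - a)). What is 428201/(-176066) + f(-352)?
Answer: -22807665709/176066 ≈ -1.2954e+5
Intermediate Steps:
f(a) = -34146 + 271*a (f(a) = (-126 + a)*271 = -34146 + 271*a)
428201/(-176066) + f(-352) = 428201/(-176066) + (-34146 + 271*(-352)) = 428201*(-1/176066) + (-34146 - 95392) = -428201/176066 - 129538 = -22807665709/176066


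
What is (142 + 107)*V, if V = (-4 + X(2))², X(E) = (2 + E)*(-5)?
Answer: 143424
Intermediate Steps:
X(E) = -10 - 5*E
V = 576 (V = (-4 + (-10 - 5*2))² = (-4 + (-10 - 10))² = (-4 - 20)² = (-24)² = 576)
(142 + 107)*V = (142 + 107)*576 = 249*576 = 143424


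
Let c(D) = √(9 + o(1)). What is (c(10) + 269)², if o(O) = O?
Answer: (269 + √10)² ≈ 74072.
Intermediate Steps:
c(D) = √10 (c(D) = √(9 + 1) = √10)
(c(10) + 269)² = (√10 + 269)² = (269 + √10)²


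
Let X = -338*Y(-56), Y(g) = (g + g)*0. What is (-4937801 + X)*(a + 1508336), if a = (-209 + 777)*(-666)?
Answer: -5579952144448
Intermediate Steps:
Y(g) = 0 (Y(g) = (2*g)*0 = 0)
a = -378288 (a = 568*(-666) = -378288)
X = 0 (X = -338*0 = 0)
(-4937801 + X)*(a + 1508336) = (-4937801 + 0)*(-378288 + 1508336) = -4937801*1130048 = -5579952144448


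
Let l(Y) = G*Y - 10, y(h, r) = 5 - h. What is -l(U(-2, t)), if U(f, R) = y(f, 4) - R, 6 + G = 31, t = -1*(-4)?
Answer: -65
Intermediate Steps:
t = 4
G = 25 (G = -6 + 31 = 25)
U(f, R) = 5 - R - f (U(f, R) = (5 - f) - R = 5 - R - f)
l(Y) = -10 + 25*Y (l(Y) = 25*Y - 10 = -10 + 25*Y)
-l(U(-2, t)) = -(-10 + 25*(5 - 1*4 - 1*(-2))) = -(-10 + 25*(5 - 4 + 2)) = -(-10 + 25*3) = -(-10 + 75) = -1*65 = -65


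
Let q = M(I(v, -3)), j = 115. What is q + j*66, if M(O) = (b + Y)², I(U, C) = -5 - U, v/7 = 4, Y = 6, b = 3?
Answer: 7671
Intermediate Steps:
v = 28 (v = 7*4 = 28)
M(O) = 81 (M(O) = (3 + 6)² = 9² = 81)
q = 81
q + j*66 = 81 + 115*66 = 81 + 7590 = 7671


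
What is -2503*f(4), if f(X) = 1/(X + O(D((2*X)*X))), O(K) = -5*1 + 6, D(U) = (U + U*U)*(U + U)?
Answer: -2503/5 ≈ -500.60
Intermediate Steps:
D(U) = 2*U*(U + U²) (D(U) = (U + U²)*(2*U) = 2*U*(U + U²))
O(K) = 1 (O(K) = -5 + 6 = 1)
f(X) = 1/(1 + X) (f(X) = 1/(X + 1) = 1/(1 + X))
-2503*f(4) = -2503/(1 + 4) = -2503/5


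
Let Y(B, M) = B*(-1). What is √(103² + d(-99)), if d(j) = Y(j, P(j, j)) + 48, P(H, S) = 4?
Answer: 2*√2689 ≈ 103.71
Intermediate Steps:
Y(B, M) = -B
d(j) = 48 - j (d(j) = -j + 48 = 48 - j)
√(103² + d(-99)) = √(103² + (48 - 1*(-99))) = √(10609 + (48 + 99)) = √(10609 + 147) = √10756 = 2*√2689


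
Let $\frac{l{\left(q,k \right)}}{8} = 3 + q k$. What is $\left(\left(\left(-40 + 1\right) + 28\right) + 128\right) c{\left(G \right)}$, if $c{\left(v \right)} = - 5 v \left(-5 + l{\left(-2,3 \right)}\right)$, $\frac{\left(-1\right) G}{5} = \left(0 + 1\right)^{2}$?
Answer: $-84825$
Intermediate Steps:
$G = -5$ ($G = - 5 \left(0 + 1\right)^{2} = - 5 \cdot 1^{2} = \left(-5\right) 1 = -5$)
$l{\left(q,k \right)} = 24 + 8 k q$ ($l{\left(q,k \right)} = 8 \left(3 + q k\right) = 8 \left(3 + k q\right) = 24 + 8 k q$)
$c{\left(v \right)} = 145 v$ ($c{\left(v \right)} = - 5 v \left(-5 + \left(24 + 8 \cdot 3 \left(-2\right)\right)\right) = - 5 v \left(-5 + \left(24 - 48\right)\right) = - 5 v \left(-5 - 24\right) = - 5 v \left(-29\right) = 145 v$)
$\left(\left(\left(-40 + 1\right) + 28\right) + 128\right) c{\left(G \right)} = \left(\left(\left(-40 + 1\right) + 28\right) + 128\right) 145 \left(-5\right) = \left(\left(-39 + 28\right) + 128\right) \left(-725\right) = \left(-11 + 128\right) \left(-725\right) = 117 \left(-725\right) = -84825$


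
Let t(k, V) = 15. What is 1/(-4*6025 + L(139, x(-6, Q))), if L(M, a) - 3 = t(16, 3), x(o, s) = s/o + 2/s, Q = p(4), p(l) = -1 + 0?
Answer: -1/24082 ≈ -4.1525e-5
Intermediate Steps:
p(l) = -1
Q = -1
x(o, s) = 2/s + s/o
L(M, a) = 18 (L(M, a) = 3 + 15 = 18)
1/(-4*6025 + L(139, x(-6, Q))) = 1/(-4*6025 + 18) = 1/(-24100 + 18) = 1/(-24082) = -1/24082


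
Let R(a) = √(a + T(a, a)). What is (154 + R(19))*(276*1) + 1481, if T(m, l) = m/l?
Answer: 43985 + 552*√5 ≈ 45219.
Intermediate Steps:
R(a) = √(1 + a) (R(a) = √(a + a/a) = √(a + 1) = √(1 + a))
(154 + R(19))*(276*1) + 1481 = (154 + √(1 + 19))*(276*1) + 1481 = (154 + √20)*276 + 1481 = (154 + 2*√5)*276 + 1481 = (42504 + 552*√5) + 1481 = 43985 + 552*√5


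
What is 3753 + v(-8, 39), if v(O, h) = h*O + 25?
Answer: 3466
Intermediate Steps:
v(O, h) = 25 + O*h (v(O, h) = O*h + 25 = 25 + O*h)
3753 + v(-8, 39) = 3753 + (25 - 8*39) = 3753 + (25 - 312) = 3753 - 287 = 3466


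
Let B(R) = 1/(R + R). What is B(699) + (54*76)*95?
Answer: 545052241/1398 ≈ 3.8988e+5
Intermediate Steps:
B(R) = 1/(2*R)
B(699) + (54*76)*95 = (1/2)/699 + (54*76)*95 = (1/2)*(1/699) + 4104*95 = 1/1398 + 389880 = 545052241/1398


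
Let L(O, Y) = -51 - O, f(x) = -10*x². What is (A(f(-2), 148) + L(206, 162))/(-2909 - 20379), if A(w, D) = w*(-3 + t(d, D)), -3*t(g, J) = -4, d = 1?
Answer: 571/69864 ≈ 0.0081730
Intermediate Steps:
t(g, J) = 4/3 (t(g, J) = -⅓*(-4) = 4/3)
A(w, D) = -5*w/3 (A(w, D) = w*(-3 + 4/3) = w*(-5/3) = -5*w/3)
(A(f(-2), 148) + L(206, 162))/(-2909 - 20379) = (-(-50)*(-2)²/3 + (-51 - 1*206))/(-2909 - 20379) = (-(-50)*4/3 + (-51 - 206))/(-23288) = (-5/3*(-40) - 257)*(-1/23288) = (200/3 - 257)*(-1/23288) = -571/3*(-1/23288) = 571/69864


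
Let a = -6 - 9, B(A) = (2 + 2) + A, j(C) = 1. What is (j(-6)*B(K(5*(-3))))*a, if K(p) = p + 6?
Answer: 75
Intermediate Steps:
K(p) = 6 + p
B(A) = 4 + A
a = -15
(j(-6)*B(K(5*(-3))))*a = (1*(4 + (6 + 5*(-3))))*(-15) = (1*(4 + (6 - 15)))*(-15) = (1*(4 - 9))*(-15) = (1*(-5))*(-15) = -5*(-15) = 75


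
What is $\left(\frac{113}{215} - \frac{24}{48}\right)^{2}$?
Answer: $\frac{121}{184900} \approx 0.00065441$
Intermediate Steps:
$\left(\frac{113}{215} - \frac{24}{48}\right)^{2} = \left(113 \cdot \frac{1}{215} - \frac{1}{2}\right)^{2} = \left(\frac{113}{215} - \frac{1}{2}\right)^{2} = \left(\frac{11}{430}\right)^{2} = \frac{121}{184900}$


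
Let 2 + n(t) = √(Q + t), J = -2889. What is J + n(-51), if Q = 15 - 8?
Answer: -2891 + 2*I*√11 ≈ -2891.0 + 6.6332*I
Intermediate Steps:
Q = 7
n(t) = -2 + √(7 + t)
J + n(-51) = -2889 + (-2 + √(7 - 51)) = -2889 + (-2 + √(-44)) = -2889 + (-2 + 2*I*√11) = -2891 + 2*I*√11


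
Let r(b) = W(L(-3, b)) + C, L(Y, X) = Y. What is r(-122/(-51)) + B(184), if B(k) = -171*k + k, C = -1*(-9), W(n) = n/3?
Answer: -31272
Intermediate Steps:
W(n) = n/3 (W(n) = n*(1/3) = n/3)
C = 9
B(k) = -170*k
r(b) = 8 (r(b) = (1/3)*(-3) + 9 = -1 + 9 = 8)
r(-122/(-51)) + B(184) = 8 - 170*184 = 8 - 31280 = -31272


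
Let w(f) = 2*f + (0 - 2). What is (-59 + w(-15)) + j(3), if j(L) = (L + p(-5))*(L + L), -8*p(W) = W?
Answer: -277/4 ≈ -69.250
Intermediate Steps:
p(W) = -W/8
j(L) = 2*L*(5/8 + L) (j(L) = (L - ⅛*(-5))*(L + L) = (L + 5/8)*(2*L) = (5/8 + L)*(2*L) = 2*L*(5/8 + L))
w(f) = -2 + 2*f (w(f) = 2*f - 2 = -2 + 2*f)
(-59 + w(-15)) + j(3) = (-59 + (-2 + 2*(-15))) + (¼)*3*(5 + 8*3) = (-59 + (-2 - 30)) + (¼)*3*(5 + 24) = (-59 - 32) + (¼)*3*29 = -91 + 87/4 = -277/4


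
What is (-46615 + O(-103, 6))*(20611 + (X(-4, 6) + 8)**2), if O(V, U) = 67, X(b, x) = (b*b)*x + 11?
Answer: -1574998128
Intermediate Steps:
X(b, x) = 11 + x*b**2 (X(b, x) = b**2*x + 11 = x*b**2 + 11 = 11 + x*b**2)
(-46615 + O(-103, 6))*(20611 + (X(-4, 6) + 8)**2) = (-46615 + 67)*(20611 + ((11 + 6*(-4)**2) + 8)**2) = -46548*(20611 + ((11 + 6*16) + 8)**2) = -46548*(20611 + ((11 + 96) + 8)**2) = -46548*(20611 + (107 + 8)**2) = -46548*(20611 + 115**2) = -46548*(20611 + 13225) = -46548*33836 = -1574998128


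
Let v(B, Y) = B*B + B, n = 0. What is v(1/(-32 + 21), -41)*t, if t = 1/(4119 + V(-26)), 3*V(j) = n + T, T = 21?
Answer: -5/249623 ≈ -2.0030e-5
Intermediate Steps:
v(B, Y) = B + B² (v(B, Y) = B² + B = B + B²)
V(j) = 7 (V(j) = (0 + 21)/3 = (⅓)*21 = 7)
t = 1/4126 (t = 1/(4119 + 7) = 1/4126 ≈ 0.00024237)
v(1/(-32 + 21), -41)*t = ((1 + 1/(-32 + 21))/(-32 + 21))*(1/4126) = ((1 + 1/(-11))/(-11))*(1/4126) = -(1 - 1/11)/11*(1/4126) = -1/11*10/11*(1/4126) = -10/121*1/4126 = -5/249623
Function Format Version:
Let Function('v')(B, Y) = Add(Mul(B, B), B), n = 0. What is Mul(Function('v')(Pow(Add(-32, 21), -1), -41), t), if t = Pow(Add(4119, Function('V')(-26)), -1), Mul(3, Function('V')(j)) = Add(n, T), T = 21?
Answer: Rational(-5, 249623) ≈ -2.0030e-5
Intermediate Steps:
Function('v')(B, Y) = Add(B, Pow(B, 2)) (Function('v')(B, Y) = Add(Pow(B, 2), B) = Add(B, Pow(B, 2)))
Function('V')(j) = 7 (Function('V')(j) = Mul(Rational(1, 3), Add(0, 21)) = Mul(Rational(1, 3), 21) = 7)
t = Rational(1, 4126) (t = Pow(Add(4119, 7), -1) = Pow(4126, -1) = Rational(1, 4126) ≈ 0.00024237)
Mul(Function('v')(Pow(Add(-32, 21), -1), -41), t) = Mul(Mul(Pow(Add(-32, 21), -1), Add(1, Pow(Add(-32, 21), -1))), Rational(1, 4126)) = Mul(Mul(Pow(-11, -1), Add(1, Pow(-11, -1))), Rational(1, 4126)) = Mul(Mul(Rational(-1, 11), Add(1, Rational(-1, 11))), Rational(1, 4126)) = Mul(Mul(Rational(-1, 11), Rational(10, 11)), Rational(1, 4126)) = Mul(Rational(-10, 121), Rational(1, 4126)) = Rational(-5, 249623)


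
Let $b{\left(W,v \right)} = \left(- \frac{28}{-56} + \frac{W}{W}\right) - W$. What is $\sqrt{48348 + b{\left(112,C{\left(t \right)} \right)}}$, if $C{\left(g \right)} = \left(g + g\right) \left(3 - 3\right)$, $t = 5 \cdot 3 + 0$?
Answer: $\frac{5 \sqrt{7718}}{2} \approx 219.63$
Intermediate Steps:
$t = 15$ ($t = 15 + 0 = 15$)
$C{\left(g \right)} = 0$ ($C{\left(g \right)} = 2 g 0 = 0$)
$b{\left(W,v \right)} = \frac{3}{2} - W$ ($b{\left(W,v \right)} = \left(\left(-28\right) \left(- \frac{1}{56}\right) + 1\right) - W = \left(\frac{1}{2} + 1\right) - W = \frac{3}{2} - W$)
$\sqrt{48348 + b{\left(112,C{\left(t \right)} \right)}} = \sqrt{48348 + \left(\frac{3}{2} - 112\right)} = \sqrt{48348 - \frac{221}{2}} = \sqrt{\frac{96475}{2}} = \frac{5 \sqrt{7718}}{2}$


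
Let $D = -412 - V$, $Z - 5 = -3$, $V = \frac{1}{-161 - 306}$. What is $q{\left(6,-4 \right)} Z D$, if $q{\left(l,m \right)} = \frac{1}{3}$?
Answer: $- \frac{384806}{1401} \approx -274.67$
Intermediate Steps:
$q{\left(l,m \right)} = \frac{1}{3}$
$V = - \frac{1}{467}$ ($V = \frac{1}{-467} = - \frac{1}{467} \approx -0.0021413$)
$Z = 2$ ($Z = 5 - 3 = 2$)
$D = - \frac{192403}{467}$ ($D = -412 - - \frac{1}{467} = -412 + \frac{1}{467} = - \frac{192403}{467} \approx -412.0$)
$q{\left(6,-4 \right)} Z D = \frac{1}{3} \cdot 2 \left(- \frac{192403}{467}\right) = \frac{2}{3} \left(- \frac{192403}{467}\right) = - \frac{384806}{1401}$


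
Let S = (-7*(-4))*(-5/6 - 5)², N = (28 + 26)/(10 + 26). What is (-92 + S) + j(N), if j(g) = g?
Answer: 15521/18 ≈ 862.28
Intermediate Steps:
N = 3/2 (N = 54/36 = 54*(1/36) = 3/2 ≈ 1.5000)
S = 8575/9 (S = 28*(-5*⅙ - 5)² = 28*(-⅚ - 5)² = 28*(-35/6)² = 28*(1225/36) = 8575/9 ≈ 952.78)
(-92 + S) + j(N) = (-92 + 8575/9) + 3/2 = 7747/9 + 3/2 = 15521/18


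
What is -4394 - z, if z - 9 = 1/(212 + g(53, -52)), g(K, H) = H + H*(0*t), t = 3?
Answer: -704481/160 ≈ -4403.0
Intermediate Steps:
g(K, H) = H (g(K, H) = H + H*(0*3) = H + H*0 = H + 0 = H)
z = 1441/160 (z = 9 + 1/(212 - 52) = 9 + 1/160 = 1441/160 ≈ 9.0063)
-4394 - z = -4394 - 1*1441/160 = -4394 - 1441/160 = -704481/160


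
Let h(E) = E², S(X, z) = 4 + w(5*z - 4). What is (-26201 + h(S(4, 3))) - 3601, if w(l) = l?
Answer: -29577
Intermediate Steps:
S(X, z) = 5*z (S(X, z) = 4 + (5*z - 4) = 4 + (-4 + 5*z) = 5*z)
(-26201 + h(S(4, 3))) - 3601 = (-26201 + (5*3)²) - 3601 = (-26201 + 15²) - 3601 = (-26201 + 225) - 3601 = -25976 - 3601 = -29577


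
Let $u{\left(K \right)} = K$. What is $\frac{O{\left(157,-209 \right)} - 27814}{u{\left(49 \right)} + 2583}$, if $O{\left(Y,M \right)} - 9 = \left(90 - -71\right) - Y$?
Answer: $- \frac{27801}{2632} \approx -10.563$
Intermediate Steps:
$O{\left(Y,M \right)} = 170 - Y$ ($O{\left(Y,M \right)} = 9 - \left(-161 + Y\right) = 170 - Y$)
$\frac{O{\left(157,-209 \right)} - 27814}{u{\left(49 \right)} + 2583} = \frac{\left(170 - 157\right) - 27814}{49 + 2583} = \frac{\left(170 - 157\right) - 27814}{2632} = \left(13 - 27814\right) \frac{1}{2632} = \left(-27801\right) \frac{1}{2632} = - \frac{27801}{2632}$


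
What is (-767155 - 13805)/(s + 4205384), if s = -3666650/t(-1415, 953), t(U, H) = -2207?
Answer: -287263120/1547491523 ≈ -0.18563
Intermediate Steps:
s = 3666650/2207 (s = -3666650/(-2207) = -3666650*(-1/2207) = 3666650/2207 ≈ 1661.4)
(-767155 - 13805)/(s + 4205384) = (-767155 - 13805)/(3666650/2207 + 4205384) = -780960/9284949138/2207 = -780960*2207/9284949138 = -287263120/1547491523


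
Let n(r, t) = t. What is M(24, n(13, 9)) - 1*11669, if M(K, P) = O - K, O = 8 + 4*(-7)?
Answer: -11713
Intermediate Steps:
O = -20 (O = 8 - 28 = -20)
M(K, P) = -20 - K
M(24, n(13, 9)) - 1*11669 = (-20 - 1*24) - 1*11669 = (-20 - 24) - 11669 = -44 - 11669 = -11713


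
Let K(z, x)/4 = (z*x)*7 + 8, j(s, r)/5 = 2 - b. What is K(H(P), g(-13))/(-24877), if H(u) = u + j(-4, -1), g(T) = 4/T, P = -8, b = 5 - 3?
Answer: -1312/323401 ≈ -0.0040569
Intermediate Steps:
b = 2
j(s, r) = 0 (j(s, r) = 5*(2 - 1*2) = 5*(2 - 2) = 5*0 = 0)
H(u) = u (H(u) = u + 0 = u)
K(z, x) = 32 + 28*x*z (K(z, x) = 4*((z*x)*7 + 8) = 4*((x*z)*7 + 8) = 4*(7*x*z + 8) = 4*(8 + 7*x*z) = 32 + 28*x*z)
K(H(P), g(-13))/(-24877) = (32 + 28*(4/(-13))*(-8))/(-24877) = (32 + 28*(4*(-1/13))*(-8))*(-1/24877) = (32 + 28*(-4/13)*(-8))*(-1/24877) = (32 + 896/13)*(-1/24877) = (1312/13)*(-1/24877) = -1312/323401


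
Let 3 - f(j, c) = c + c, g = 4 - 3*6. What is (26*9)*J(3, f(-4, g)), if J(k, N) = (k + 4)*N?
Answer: 50778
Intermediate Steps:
g = -14 (g = 4 - 18 = -14)
f(j, c) = 3 - 2*c (f(j, c) = 3 - (c + c) = 3 - 2*c)
J(k, N) = N*(4 + k) (J(k, N) = (4 + k)*N = N*(4 + k))
(26*9)*J(3, f(-4, g)) = (26*9)*((3 - 2*(-14))*(4 + 3)) = 234*((3 + 28)*7) = 234*(31*7) = 234*217 = 50778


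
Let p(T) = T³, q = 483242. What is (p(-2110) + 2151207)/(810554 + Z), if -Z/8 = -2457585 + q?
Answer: -9391779793/16605298 ≈ -565.59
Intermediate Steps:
Z = 15794744 (Z = -8*(-2457585 + 483242) = -8*(-1974343) = 15794744)
(p(-2110) + 2151207)/(810554 + Z) = ((-2110)³ + 2151207)/(810554 + 15794744) = (-9393931000 + 2151207)/16605298 = -9391779793*1/16605298 = -9391779793/16605298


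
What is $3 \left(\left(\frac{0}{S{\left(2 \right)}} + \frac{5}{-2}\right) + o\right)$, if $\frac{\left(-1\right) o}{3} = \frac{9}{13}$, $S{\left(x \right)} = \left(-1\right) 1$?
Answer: $- \frac{357}{26} \approx -13.731$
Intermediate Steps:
$S{\left(x \right)} = -1$
$o = - \frac{27}{13}$ ($o = - 3 \cdot \frac{9}{13} = - 3 \cdot 9 \cdot \frac{1}{13} = \left(-3\right) \frac{9}{13} = - \frac{27}{13} \approx -2.0769$)
$3 \left(\left(\frac{0}{S{\left(2 \right)}} + \frac{5}{-2}\right) + o\right) = 3 \left(\left(\frac{0}{-1} + \frac{5}{-2}\right) - \frac{27}{13}\right) = 3 \left(\left(0 \left(-1\right) + 5 \left(- \frac{1}{2}\right)\right) - \frac{27}{13}\right) = 3 \left(\left(0 - \frac{5}{2}\right) - \frac{27}{13}\right) = 3 \left(- \frac{5}{2} - \frac{27}{13}\right) = 3 \left(- \frac{119}{26}\right) = - \frac{357}{26}$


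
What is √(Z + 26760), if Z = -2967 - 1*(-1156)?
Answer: √24949 ≈ 157.95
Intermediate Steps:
Z = -1811 (Z = -2967 + 1156 = -1811)
√(Z + 26760) = √(-1811 + 26760) = √24949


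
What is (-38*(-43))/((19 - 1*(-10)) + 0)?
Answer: 1634/29 ≈ 56.345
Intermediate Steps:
(-38*(-43))/((19 - 1*(-10)) + 0) = 1634/((19 + 10) + 0) = 1634/(29 + 0) = 1634/29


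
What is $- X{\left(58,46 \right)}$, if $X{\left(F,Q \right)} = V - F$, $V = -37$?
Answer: $95$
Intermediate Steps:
$X{\left(F,Q \right)} = -37 - F$
$- X{\left(58,46 \right)} = - (-37 - 58) = \left(-1\right) \left(-95\right) = 95$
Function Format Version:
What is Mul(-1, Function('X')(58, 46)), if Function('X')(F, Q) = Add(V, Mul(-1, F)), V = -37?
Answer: 95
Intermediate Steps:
Function('X')(F, Q) = Add(-37, Mul(-1, F))
Mul(-1, Function('X')(58, 46)) = Mul(-1, Add(-37, Mul(-1, 58))) = Mul(-1, Add(-37, -58)) = Mul(-1, -95) = 95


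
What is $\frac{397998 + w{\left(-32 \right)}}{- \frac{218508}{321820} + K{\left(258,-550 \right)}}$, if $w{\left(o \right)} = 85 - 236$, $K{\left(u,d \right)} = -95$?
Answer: $- \frac{32008780385}{7697852} \approx -4158.1$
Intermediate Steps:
$w{\left(o \right)} = -151$ ($w{\left(o \right)} = 85 - 236 = -151$)
$\frac{397998 + w{\left(-32 \right)}}{- \frac{218508}{321820} + K{\left(258,-550 \right)}} = \frac{397998 - 151}{- \frac{218508}{321820} - 95} = \frac{397847}{\left(-218508\right) \frac{1}{321820} - 95} = \frac{397847}{- \frac{54627}{80455} - 95} = \frac{397847}{- \frac{7697852}{80455}} = 397847 \left(- \frac{80455}{7697852}\right) = - \frac{32008780385}{7697852}$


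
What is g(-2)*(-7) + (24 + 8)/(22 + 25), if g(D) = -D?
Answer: -626/47 ≈ -13.319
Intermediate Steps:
g(-2)*(-7) + (24 + 8)/(22 + 25) = -1*(-2)*(-7) + (24 + 8)/(22 + 25) = 2*(-7) + 32/47 = -14 + 32*(1/47) = -14 + 32/47 = -626/47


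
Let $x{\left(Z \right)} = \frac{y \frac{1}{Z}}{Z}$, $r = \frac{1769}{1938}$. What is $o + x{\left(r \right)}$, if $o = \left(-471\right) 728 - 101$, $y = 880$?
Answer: $- \frac{1070031257309}{3129361} \approx -3.4193 \cdot 10^{5}$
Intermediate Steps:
$r = \frac{1769}{1938}$ ($r = 1769 \cdot \frac{1}{1938} = \frac{1769}{1938} \approx 0.9128$)
$o = -342989$ ($o = -342888 - 101 = -342989$)
$x{\left(Z \right)} = \frac{880}{Z^{2}}$ ($x{\left(Z \right)} = \frac{880 \frac{1}{Z}}{Z} = \frac{880}{Z^{2}}$)
$o + x{\left(r \right)} = -342989 + \frac{880}{\frac{3129361}{3755844}} = -342989 + 880 \cdot \frac{3755844}{3129361} = -342989 + \frac{3305142720}{3129361} = - \frac{1070031257309}{3129361}$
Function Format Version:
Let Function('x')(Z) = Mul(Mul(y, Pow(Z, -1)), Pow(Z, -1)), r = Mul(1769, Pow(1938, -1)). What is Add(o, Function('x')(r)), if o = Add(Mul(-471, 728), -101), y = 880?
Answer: Rational(-1070031257309, 3129361) ≈ -3.4193e+5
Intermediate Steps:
r = Rational(1769, 1938) (r = Mul(1769, Rational(1, 1938)) = Rational(1769, 1938) ≈ 0.91280)
o = -342989 (o = Add(-342888, -101) = -342989)
Function('x')(Z) = Mul(880, Pow(Z, -2)) (Function('x')(Z) = Mul(Mul(880, Pow(Z, -1)), Pow(Z, -1)) = Mul(880, Pow(Z, -2)))
Add(o, Function('x')(r)) = Add(-342989, Mul(880, Pow(Rational(1769, 1938), -2))) = Add(-342989, Mul(880, Rational(3755844, 3129361))) = Add(-342989, Rational(3305142720, 3129361)) = Rational(-1070031257309, 3129361)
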